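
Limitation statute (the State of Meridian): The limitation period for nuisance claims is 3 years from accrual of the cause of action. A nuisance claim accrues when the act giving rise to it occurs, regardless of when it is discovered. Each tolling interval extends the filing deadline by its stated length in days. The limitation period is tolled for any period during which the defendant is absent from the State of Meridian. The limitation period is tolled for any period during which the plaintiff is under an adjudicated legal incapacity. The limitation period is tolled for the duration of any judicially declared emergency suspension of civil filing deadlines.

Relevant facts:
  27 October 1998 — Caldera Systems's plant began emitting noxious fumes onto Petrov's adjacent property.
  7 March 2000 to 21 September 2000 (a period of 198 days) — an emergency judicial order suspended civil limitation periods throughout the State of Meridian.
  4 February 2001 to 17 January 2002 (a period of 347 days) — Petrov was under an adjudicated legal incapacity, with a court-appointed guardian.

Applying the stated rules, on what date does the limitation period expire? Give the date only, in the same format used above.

25 April 2003

The claim accrued on 27 October 1998, when the wrongful act occurred.
Adding the 3 years base period to 27 October 1998 gives a deadline of 27 October 2001, before any tolling.
The emergency suspension of filing deadlines from 7 March 2000 to 21 September 2000 tolled the period for 198 days, extending the deadline to 13 May 2002.
Because the plaintiff's legal incapacity ran from 4 February 2001 to 17 January 2002, the deadline is extended by 347 days to 25 April 2003.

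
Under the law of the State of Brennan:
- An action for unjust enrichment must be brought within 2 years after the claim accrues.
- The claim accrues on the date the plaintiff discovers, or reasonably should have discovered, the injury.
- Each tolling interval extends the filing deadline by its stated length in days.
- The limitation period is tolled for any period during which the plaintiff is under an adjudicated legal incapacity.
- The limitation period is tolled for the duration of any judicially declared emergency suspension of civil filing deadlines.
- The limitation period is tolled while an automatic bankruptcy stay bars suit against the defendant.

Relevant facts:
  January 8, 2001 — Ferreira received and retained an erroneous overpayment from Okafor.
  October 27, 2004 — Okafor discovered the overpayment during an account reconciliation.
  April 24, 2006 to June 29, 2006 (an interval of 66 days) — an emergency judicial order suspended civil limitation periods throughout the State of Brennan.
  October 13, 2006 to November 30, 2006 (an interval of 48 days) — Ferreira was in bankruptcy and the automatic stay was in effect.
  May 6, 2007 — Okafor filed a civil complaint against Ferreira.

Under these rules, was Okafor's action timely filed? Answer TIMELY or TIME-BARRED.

Under the discovery rule, the claim accrued on October 27, 2004, when Okafor discovered the injury — not on the January 8, 2001 date of the underlying act.
2 years from October 27, 2004 is October 27, 2006.
Because the emergency suspension of filing deadlines ran from April 24, 2006 to June 29, 2006, the deadline is extended by 66 days to January 1, 2007.
The period was tolled for 48 days by the automatic bankruptcy stay (October 13, 2006 to November 30, 2006), pushing the deadline to February 18, 2007.
Okafor filed on May 6, 2007, after the February 18, 2007 deadline, so the action is time-barred.

TIME-BARRED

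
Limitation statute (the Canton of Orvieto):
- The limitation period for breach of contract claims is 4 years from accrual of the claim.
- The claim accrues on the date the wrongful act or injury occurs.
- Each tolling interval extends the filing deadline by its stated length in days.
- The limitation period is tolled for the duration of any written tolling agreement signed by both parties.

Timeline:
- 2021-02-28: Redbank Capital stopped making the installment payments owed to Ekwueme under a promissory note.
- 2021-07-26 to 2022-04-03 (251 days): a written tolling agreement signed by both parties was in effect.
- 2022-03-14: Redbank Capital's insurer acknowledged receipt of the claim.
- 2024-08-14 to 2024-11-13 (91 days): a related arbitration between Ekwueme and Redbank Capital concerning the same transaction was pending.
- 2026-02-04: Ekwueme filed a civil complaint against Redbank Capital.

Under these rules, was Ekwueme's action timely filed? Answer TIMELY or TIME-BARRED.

The claim accrued on 2021-02-28, when the wrongful act occurred.
Adding the 4 years base period to 2021-02-28 gives a deadline of 2025-02-28, before any tolling.
The written tolling agreement from 2021-07-26 to 2022-04-03 tolled the period for 251 days, extending the deadline to 2025-11-06.
No stated provision tolls the period for a pending arbitration, so the interval from 2024-08-14 to 2024-11-13 has no effect on the deadline.
The other events in the timeline have no effect on the limitation period under the stated rules.
The 2026-02-04 filing falls after the 2025-11-06 deadline; the claim is time-barred.

TIME-BARRED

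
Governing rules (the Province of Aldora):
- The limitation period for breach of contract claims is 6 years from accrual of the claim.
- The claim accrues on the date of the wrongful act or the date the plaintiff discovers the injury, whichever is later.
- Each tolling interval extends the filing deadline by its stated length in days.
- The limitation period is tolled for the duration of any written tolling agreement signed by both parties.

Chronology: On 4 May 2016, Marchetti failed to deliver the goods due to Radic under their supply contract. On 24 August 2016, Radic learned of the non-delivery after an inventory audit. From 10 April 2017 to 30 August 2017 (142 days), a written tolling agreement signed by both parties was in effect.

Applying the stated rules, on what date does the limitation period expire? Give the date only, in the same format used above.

13 January 2023

Because discovery on 24 August 2016 post-dates the 4 May 2016 act, accrual under the later-of rule falls on 24 August 2016.
6 years from 24 August 2016 is 24 August 2022.
The written tolling agreement from 10 April 2017 to 30 August 2017 tolled the period for 142 days, extending the deadline to 13 January 2023.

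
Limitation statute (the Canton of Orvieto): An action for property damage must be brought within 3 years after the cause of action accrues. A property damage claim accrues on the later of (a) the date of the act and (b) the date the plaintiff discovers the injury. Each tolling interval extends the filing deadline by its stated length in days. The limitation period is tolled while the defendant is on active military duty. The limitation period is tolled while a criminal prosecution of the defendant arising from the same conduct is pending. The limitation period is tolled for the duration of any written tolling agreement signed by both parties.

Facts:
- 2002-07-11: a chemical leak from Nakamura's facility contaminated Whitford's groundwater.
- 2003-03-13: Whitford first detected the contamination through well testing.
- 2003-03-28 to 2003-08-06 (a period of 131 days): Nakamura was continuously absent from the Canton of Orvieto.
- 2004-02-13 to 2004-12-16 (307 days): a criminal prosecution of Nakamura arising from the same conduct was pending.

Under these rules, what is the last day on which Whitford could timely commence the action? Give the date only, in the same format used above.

2007-01-14

Because discovery on 2003-03-13 post-dates the 2002-07-11 act, accrual under the later-of rule falls on 2003-03-13.
3 years from 2003-03-13 is 2006-03-13.
Because the pending criminal prosecution ran from 2004-02-13 to 2004-12-16, the deadline is extended by 307 days to 2007-01-14.
Although the defendant's absence ran from 2003-03-28 to 2003-08-06, the stated rules do not make that a tolling event, so it is disregarded.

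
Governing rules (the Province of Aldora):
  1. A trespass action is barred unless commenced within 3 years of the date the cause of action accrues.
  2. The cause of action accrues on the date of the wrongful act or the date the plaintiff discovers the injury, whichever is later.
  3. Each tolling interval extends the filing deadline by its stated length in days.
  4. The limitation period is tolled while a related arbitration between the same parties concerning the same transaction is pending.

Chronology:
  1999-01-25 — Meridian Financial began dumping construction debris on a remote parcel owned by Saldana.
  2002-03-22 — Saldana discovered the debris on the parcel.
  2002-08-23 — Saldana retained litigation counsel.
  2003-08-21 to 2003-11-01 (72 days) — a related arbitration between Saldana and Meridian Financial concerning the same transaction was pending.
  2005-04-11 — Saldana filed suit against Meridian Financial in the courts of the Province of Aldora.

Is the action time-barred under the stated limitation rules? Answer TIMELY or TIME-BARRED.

TIMELY

Taking the later of the act (1999-01-25) and discovery (2002-03-22), the claim accrued on 2002-03-22.
3 years from 2002-03-22 is 2005-03-22.
The pending related arbitration from 2003-08-21 to 2003-11-01 tolled the period for 72 days, extending the deadline to 2005-06-02.
None of the other events listed affects the running of the period under the stated rules.
The 2005-04-11 filing precedes the 2005-06-02 deadline; the claim is timely.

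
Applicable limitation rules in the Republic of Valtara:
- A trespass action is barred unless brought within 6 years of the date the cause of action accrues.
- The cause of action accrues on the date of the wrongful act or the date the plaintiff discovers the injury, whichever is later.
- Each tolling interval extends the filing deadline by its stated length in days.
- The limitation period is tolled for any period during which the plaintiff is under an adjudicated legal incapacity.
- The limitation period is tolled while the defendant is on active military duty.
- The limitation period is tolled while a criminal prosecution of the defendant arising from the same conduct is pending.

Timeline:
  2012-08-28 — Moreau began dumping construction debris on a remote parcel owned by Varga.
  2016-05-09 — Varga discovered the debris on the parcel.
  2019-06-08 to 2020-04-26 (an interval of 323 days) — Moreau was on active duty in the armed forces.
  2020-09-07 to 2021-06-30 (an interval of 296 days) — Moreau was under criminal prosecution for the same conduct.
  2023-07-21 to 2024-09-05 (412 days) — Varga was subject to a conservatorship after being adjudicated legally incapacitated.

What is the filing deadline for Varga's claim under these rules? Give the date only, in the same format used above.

Because discovery on 2016-05-09 post-dates the 2012-08-28 act, accrual under the later-of rule falls on 2016-05-09.
The untolled deadline — 6 years after 2016-05-09 — is 2022-05-09.
Because the defendant's active military service ran from 2019-06-08 to 2020-04-26, the deadline is extended by 323 days to 2023-03-28.
Because the pending criminal prosecution ran from 2020-09-07 to 2021-06-30, the deadline is extended by 296 days to 2024-01-18.
Because the plaintiff's legal incapacity ran from 2023-07-21 to 2024-09-05, the deadline is extended by 412 days to 2025-03-05.

2025-03-05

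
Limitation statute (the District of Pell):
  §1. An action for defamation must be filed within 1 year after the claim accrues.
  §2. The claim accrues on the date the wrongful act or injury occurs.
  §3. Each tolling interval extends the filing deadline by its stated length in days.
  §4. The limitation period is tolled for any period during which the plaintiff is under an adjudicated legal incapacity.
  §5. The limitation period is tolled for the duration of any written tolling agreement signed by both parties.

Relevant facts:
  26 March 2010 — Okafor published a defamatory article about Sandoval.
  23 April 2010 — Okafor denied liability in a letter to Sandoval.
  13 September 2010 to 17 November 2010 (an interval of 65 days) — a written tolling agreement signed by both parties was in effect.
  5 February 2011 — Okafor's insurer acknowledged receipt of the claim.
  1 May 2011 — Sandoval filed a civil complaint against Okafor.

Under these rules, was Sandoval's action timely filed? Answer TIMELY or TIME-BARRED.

TIMELY

The claim accrued on 26 March 2010, when the wrongful act occurred.
The untolled deadline — 1 year after 26 March 2010 — is 26 March 2011.
The written tolling agreement from 13 September 2010 to 17 November 2010 tolled the period for 65 days, extending the deadline to 30 May 2011.
None of the other events listed affects the running of the period under the stated rules.
Sandoval filed on 1 May 2011, before the 30 May 2011 deadline, so the action is timely.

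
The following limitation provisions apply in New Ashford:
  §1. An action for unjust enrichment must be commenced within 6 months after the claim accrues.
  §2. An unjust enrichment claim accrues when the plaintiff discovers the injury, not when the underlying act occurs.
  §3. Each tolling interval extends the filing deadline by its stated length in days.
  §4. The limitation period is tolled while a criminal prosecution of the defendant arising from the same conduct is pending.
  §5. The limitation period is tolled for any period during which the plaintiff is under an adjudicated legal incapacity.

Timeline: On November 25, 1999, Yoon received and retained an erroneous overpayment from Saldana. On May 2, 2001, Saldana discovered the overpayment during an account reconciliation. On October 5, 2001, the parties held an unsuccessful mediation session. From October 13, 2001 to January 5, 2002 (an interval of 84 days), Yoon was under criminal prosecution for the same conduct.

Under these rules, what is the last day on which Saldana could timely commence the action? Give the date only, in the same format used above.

January 25, 2002

Accrual is tied to discovery, so the period began on May 2, 2001 rather than on November 25, 1999 when the act occurred.
6 months from May 2, 2001 is November 2, 2001.
Because the pending criminal prosecution ran from October 13, 2001 to January 5, 2002, the deadline is extended by 84 days to January 25, 2002.
The other events in the timeline have no effect on the limitation period under the stated rules.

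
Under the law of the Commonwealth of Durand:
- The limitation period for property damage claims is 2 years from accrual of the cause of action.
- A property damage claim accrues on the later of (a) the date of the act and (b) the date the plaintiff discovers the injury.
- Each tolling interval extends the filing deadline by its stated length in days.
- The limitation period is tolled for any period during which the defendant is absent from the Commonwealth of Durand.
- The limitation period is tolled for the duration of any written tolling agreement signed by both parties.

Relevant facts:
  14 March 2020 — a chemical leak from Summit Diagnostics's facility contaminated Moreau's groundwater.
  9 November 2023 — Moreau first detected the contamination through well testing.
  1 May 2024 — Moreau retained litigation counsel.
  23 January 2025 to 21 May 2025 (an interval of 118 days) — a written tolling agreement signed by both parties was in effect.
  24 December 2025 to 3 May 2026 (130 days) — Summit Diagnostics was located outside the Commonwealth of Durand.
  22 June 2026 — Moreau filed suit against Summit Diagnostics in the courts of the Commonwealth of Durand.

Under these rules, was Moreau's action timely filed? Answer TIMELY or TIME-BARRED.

The claim accrued on 9 November 2023 — the later of the 14 March 2020 act and the 9 November 2023 discovery.
2 years from 9 November 2023 is 9 November 2025.
The period was tolled for 118 days by the written tolling agreement (23 January 2025 to 21 May 2025), pushing the deadline to 7 March 2026.
The defendant's absence from the jurisdiction from 24 December 2025 to 3 May 2026 tolled the period for 130 days, extending the deadline to 15 July 2026.
Nothing else in the chronology tolls or restarts the period.
Filing on 22 June 2026 beat the 15 July 2026 deadline — the action is timely.

TIMELY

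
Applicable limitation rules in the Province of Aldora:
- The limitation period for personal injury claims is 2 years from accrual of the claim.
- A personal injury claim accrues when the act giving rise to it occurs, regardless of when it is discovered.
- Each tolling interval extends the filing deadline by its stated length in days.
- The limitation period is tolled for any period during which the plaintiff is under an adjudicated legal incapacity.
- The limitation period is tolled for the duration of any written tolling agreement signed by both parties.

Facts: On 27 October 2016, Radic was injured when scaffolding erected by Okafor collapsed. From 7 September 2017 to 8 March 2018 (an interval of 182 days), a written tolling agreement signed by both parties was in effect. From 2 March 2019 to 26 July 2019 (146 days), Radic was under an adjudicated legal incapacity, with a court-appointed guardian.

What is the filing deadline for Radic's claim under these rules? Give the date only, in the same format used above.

The claim accrued on 27 October 2016, when the wrongful act occurred.
The untolled deadline — 2 years after 27 October 2016 — is 27 October 2018.
Because the written tolling agreement ran from 7 September 2017 to 8 March 2018, the deadline is extended by 182 days to 27 April 2019.
The period was tolled for 146 days by the plaintiff's legal incapacity (2 March 2019 to 26 July 2019), pushing the deadline to 20 September 2019.

20 September 2019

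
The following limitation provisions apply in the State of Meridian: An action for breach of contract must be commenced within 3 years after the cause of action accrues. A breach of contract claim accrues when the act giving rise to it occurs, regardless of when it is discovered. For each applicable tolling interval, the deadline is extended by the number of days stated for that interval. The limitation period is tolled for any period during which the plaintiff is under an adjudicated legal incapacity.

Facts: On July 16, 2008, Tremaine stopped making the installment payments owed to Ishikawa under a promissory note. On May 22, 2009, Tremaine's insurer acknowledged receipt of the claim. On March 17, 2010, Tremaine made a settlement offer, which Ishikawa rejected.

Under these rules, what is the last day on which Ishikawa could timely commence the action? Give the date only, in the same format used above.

July 16, 2011

The claim accrued on July 16, 2008, when the wrongful act occurred.
The untolled deadline — 3 years after July 16, 2008 — is July 16, 2011.
Nothing else in the chronology tolls or restarts the period.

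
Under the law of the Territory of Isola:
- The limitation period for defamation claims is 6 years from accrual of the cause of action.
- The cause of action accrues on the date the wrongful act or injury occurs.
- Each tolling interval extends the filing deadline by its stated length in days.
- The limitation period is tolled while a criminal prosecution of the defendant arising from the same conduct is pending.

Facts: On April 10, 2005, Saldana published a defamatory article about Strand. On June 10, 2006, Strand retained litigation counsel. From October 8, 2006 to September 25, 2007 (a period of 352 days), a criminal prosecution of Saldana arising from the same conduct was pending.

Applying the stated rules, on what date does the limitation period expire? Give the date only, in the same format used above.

The claim accrued on April 10, 2005, when the wrongful act occurred.
Adding the 6 years base period to April 10, 2005 gives a deadline of April 10, 2011, before any tolling.
The period was tolled for 352 days by the pending criminal prosecution (October 8, 2006 to September 25, 2007), pushing the deadline to March 27, 2012.
The other events in the timeline have no effect on the limitation period under the stated rules.

March 27, 2012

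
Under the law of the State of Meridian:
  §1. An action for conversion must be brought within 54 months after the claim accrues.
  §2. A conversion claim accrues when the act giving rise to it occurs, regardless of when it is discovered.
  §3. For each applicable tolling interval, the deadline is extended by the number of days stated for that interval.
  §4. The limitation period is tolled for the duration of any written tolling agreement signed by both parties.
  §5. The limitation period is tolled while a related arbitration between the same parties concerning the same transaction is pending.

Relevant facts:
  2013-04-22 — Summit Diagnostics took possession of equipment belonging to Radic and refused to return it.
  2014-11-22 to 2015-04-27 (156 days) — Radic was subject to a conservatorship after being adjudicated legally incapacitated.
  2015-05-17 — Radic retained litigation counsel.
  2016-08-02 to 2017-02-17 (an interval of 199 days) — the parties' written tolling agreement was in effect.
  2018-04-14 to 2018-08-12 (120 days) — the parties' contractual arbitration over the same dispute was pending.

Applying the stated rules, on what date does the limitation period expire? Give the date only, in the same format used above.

2018-09-06

The claim accrued on 2013-04-22, the date of the act.
54 months from 2013-04-22 is 2017-10-22.
The period was tolled for 199 days by the written tolling agreement (2016-08-02 to 2017-02-17), pushing the deadline to 2018-05-09.
The period was tolled for 120 days by the pending related arbitration (2018-04-14 to 2018-08-12), pushing the deadline to 2018-09-06.
No stated provision tolls the period for the plaintiff's incapacity, so the interval from 2014-11-22 to 2015-04-27 has no effect on the deadline.
The other events in the timeline have no effect on the limitation period under the stated rules.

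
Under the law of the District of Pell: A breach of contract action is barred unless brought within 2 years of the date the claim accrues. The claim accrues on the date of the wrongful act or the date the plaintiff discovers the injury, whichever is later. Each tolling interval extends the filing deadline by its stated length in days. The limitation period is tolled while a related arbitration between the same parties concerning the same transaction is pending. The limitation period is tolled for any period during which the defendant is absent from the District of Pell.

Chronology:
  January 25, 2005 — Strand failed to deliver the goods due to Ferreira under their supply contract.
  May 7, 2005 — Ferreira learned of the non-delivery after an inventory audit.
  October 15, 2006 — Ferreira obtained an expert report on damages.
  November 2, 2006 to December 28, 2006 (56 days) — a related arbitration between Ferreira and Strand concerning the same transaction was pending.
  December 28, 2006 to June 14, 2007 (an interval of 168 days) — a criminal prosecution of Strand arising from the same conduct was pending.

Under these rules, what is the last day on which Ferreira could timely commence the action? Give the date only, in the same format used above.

Taking the later of the act (January 25, 2005) and discovery (May 7, 2005), the claim accrued on May 7, 2005.
The untolled deadline — 2 years after May 7, 2005 — is May 7, 2007.
The period was tolled for 56 days by the pending related arbitration (November 2, 2006 to December 28, 2006), pushing the deadline to July 2, 2007.
Although a criminal prosecution ran from December 28, 2006 to June 14, 2007, the stated rules do not make that a tolling event, so it is disregarded.
Nothing else in the chronology tolls or restarts the period.

July 2, 2007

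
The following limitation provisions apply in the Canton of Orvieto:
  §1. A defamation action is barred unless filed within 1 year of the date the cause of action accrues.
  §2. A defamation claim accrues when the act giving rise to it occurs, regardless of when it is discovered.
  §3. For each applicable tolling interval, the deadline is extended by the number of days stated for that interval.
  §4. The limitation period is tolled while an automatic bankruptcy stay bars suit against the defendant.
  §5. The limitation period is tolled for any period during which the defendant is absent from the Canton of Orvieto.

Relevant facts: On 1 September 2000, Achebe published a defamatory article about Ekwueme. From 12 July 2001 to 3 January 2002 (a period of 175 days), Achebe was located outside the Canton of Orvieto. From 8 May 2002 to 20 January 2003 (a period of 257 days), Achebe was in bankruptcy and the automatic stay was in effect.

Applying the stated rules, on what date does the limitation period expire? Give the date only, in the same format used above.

23 February 2002

The claim accrued on 1 September 2000, when the wrongful act occurred.
The untolled deadline — 1 year after 1 September 2000 — is 1 September 2001.
The defendant's absence from the jurisdiction from 12 July 2001 to 3 January 2002 tolled the period for 175 days, extending the deadline to 23 February 2002.
The automatic bankruptcy stay starting 8 May 2002 came too late — the period had run on 23 February 2002 — and so does not extend the deadline.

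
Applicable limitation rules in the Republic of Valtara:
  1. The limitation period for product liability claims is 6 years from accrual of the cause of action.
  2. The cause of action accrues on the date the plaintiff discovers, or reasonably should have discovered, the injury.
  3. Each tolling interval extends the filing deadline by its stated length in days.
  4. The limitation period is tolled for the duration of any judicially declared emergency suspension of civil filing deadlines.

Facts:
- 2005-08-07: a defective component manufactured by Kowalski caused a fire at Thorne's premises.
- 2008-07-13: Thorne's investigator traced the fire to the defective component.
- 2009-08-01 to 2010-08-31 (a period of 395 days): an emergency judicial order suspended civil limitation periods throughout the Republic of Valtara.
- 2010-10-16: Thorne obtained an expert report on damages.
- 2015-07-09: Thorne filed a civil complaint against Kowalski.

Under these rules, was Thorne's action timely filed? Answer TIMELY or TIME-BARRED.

TIMELY

Accrual is tied to discovery, so the period began on 2008-07-13 rather than on 2005-08-07 when the act occurred.
6 years from 2008-07-13 is 2014-07-13.
The emergency suspension of filing deadlines from 2009-08-01 to 2010-08-31 tolled the period for 395 days, extending the deadline to 2015-08-12.
The other events in the timeline have no effect on the limitation period under the stated rules.
The 2015-07-09 filing precedes the 2015-08-12 deadline; the claim is timely.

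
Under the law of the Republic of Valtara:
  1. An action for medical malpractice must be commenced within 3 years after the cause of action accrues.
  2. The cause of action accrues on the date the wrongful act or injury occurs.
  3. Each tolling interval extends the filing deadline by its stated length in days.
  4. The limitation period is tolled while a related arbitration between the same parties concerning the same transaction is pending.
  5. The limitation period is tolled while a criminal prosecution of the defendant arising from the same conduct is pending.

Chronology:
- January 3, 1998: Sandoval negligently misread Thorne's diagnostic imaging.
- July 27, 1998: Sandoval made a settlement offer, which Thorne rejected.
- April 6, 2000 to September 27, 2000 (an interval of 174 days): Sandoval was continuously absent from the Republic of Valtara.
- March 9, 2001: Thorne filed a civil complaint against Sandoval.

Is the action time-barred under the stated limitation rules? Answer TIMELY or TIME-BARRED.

TIME-BARRED

The cause of action accrued on January 3, 1998, the date of the act.
Adding the 3 years base period to January 3, 1998 gives a deadline of January 3, 2001, before any tolling.
Although the defendant's absence ran from April 6, 2000 to September 27, 2000, the stated rules do not make that a tolling event, so it is disregarded.
The other events in the timeline have no effect on the limitation period under the stated rules.
Filing on March 9, 2001 missed the January 3, 2001 deadline — the action is time-barred.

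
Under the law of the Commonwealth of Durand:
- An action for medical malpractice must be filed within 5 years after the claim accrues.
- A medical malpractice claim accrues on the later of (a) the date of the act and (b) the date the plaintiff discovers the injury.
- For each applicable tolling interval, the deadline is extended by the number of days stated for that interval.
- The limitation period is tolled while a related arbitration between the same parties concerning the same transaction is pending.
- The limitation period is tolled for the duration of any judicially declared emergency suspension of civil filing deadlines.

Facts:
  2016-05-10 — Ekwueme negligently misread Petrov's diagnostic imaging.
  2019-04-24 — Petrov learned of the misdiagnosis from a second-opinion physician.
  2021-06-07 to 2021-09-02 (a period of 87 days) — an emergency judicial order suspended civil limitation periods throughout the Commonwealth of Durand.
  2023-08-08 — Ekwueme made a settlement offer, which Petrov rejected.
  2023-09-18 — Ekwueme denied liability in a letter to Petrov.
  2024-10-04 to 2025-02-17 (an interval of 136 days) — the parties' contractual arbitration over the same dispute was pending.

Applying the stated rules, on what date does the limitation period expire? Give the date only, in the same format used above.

2024-07-20

Because discovery on 2019-04-24 post-dates the 2016-05-10 act, accrual under the later-of rule falls on 2019-04-24.
The untolled deadline — 5 years after 2019-04-24 — is 2024-04-24.
The emergency suspension of filing deadlines from 2021-06-07 to 2021-09-02 tolled the period for 87 days, extending the deadline to 2024-07-20.
The pending related arbitration from 2024-10-04 to 2025-02-17 began after the period had already run on 2024-07-20, so it has no tolling effect.
The other events in the timeline have no effect on the limitation period under the stated rules.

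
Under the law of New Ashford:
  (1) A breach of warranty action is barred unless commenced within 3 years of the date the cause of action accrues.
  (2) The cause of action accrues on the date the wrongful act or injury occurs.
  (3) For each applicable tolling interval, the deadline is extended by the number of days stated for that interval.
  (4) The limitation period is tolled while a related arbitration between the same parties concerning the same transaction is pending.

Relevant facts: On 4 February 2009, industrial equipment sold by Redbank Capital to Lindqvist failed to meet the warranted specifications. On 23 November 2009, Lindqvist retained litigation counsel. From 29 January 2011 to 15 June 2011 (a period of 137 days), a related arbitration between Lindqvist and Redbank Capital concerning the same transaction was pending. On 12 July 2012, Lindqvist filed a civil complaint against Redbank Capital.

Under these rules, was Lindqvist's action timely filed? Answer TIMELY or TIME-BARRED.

TIME-BARRED

The limitation period began to run on 4 February 2009.
3 years from 4 February 2009 is 4 February 2012.
Because the pending related arbitration ran from 29 January 2011 to 15 June 2011, the deadline is extended by 137 days to 20 June 2012.
The other events in the timeline have no effect on the limitation period under the stated rules.
The 12 July 2012 filing falls after the 20 June 2012 deadline; the claim is time-barred.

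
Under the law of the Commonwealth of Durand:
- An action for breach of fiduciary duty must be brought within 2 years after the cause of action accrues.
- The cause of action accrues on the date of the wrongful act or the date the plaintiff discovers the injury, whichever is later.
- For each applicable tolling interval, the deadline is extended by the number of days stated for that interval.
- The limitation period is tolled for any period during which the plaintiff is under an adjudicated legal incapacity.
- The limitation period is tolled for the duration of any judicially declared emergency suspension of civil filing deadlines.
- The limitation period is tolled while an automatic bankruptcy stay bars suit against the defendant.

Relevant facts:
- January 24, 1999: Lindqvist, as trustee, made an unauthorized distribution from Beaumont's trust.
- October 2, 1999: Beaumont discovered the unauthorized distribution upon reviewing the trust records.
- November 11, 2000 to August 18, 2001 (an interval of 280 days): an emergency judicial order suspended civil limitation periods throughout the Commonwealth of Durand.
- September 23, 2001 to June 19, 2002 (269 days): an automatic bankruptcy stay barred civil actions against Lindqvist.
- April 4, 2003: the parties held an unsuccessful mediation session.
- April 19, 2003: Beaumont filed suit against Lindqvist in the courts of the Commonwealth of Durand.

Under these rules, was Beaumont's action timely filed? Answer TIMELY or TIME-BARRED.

The claim accrued on October 2, 1999 — the later of the January 24, 1999 act and the October 2, 1999 discovery.
Adding the 2 years base period to October 2, 1999 gives a deadline of October 2, 2001, before any tolling.
The period was tolled for 280 days by the emergency suspension of filing deadlines (November 11, 2000 to August 18, 2001), pushing the deadline to July 9, 2002.
The period was tolled for 269 days by the automatic bankruptcy stay (September 23, 2001 to June 19, 2002), pushing the deadline to April 4, 2003.
The other events in the timeline have no effect on the limitation period under the stated rules.
Beaumont filed on April 19, 2003, after the April 4, 2003 deadline, so the action is time-barred.

TIME-BARRED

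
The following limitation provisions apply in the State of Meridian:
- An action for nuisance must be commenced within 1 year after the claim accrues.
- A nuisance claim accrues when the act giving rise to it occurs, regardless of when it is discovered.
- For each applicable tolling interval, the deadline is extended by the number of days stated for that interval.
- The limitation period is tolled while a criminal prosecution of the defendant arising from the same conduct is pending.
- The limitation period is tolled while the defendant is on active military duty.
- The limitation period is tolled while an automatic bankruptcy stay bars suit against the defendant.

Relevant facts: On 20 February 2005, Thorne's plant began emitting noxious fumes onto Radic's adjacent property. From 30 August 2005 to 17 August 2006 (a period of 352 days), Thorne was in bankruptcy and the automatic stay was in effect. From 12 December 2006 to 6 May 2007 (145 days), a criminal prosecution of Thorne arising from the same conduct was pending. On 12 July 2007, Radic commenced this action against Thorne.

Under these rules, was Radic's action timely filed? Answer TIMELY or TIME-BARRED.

The claim accrued on 20 February 2005, when the wrongful act occurred.
The untolled deadline — 1 year after 20 February 2005 — is 20 February 2006.
The automatic bankruptcy stay from 30 August 2005 to 17 August 2006 tolled the period for 352 days, extending the deadline to 7 February 2007.
Because the pending criminal prosecution ran from 12 December 2006 to 6 May 2007, the deadline is extended by 145 days to 2 July 2007.
Radic filed on 12 July 2007, after the 2 July 2007 deadline, so the action is time-barred.

TIME-BARRED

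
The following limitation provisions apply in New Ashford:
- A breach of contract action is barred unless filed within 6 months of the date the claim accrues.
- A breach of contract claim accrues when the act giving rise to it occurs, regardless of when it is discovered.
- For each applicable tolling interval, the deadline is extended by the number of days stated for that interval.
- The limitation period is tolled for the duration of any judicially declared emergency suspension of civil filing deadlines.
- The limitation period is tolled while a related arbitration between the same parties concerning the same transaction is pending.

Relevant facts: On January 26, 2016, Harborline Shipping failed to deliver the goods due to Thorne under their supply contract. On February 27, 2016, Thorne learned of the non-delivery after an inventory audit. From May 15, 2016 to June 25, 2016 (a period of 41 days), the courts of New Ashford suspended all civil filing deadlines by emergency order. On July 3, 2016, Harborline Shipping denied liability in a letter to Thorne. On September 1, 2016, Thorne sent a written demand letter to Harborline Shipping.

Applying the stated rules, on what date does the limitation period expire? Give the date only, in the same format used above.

September 5, 2016

The claim accrued on January 26, 2016, when the wrongful act occurred; under the stated occurrence rule the February 27, 2016 discovery does not delay accrual.
The untolled deadline — 6 months after January 26, 2016 — is July 26, 2016.
The period was tolled for 41 days by the emergency suspension of filing deadlines (May 15, 2016 to June 25, 2016), pushing the deadline to September 5, 2016.
The other events in the timeline have no effect on the limitation period under the stated rules.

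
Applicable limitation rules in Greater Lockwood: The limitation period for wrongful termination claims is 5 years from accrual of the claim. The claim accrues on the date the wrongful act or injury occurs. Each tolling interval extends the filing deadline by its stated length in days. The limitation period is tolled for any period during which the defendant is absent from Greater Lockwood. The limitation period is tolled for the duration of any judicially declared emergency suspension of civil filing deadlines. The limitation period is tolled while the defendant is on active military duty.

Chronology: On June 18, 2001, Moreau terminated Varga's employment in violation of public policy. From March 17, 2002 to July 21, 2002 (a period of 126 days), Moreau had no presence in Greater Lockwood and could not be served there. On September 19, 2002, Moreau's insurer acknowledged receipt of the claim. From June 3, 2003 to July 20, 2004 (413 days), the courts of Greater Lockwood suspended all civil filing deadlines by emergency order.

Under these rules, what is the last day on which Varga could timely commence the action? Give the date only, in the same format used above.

The limitation period began to run on June 18, 2001.
The untolled deadline — 5 years after June 18, 2001 — is June 18, 2006.
The defendant's absence from the jurisdiction from March 17, 2002 to July 21, 2002 tolled the period for 126 days, extending the deadline to October 22, 2006.
Because the emergency suspension of filing deadlines ran from June 3, 2003 to July 20, 2004, the deadline is extended by 413 days to December 9, 2007.
The other events in the timeline have no effect on the limitation period under the stated rules.

December 9, 2007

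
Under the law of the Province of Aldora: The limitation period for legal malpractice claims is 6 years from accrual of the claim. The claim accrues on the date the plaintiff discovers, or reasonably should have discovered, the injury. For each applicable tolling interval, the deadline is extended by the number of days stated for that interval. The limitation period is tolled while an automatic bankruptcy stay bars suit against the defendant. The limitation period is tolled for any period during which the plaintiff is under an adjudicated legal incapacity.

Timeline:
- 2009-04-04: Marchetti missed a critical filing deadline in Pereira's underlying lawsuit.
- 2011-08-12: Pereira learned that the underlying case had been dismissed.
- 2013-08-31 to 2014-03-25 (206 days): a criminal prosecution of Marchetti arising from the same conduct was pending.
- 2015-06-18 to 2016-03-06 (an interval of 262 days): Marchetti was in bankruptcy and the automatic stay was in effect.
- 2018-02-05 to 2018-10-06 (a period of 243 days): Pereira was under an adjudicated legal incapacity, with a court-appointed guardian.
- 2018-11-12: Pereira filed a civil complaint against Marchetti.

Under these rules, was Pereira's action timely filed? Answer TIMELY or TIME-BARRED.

Accrual is tied to discovery, so the period began on 2011-08-12 rather than on 2009-04-04 when the act occurred.
The untolled deadline — 6 years after 2011-08-12 — is 2017-08-12.
Because the automatic bankruptcy stay ran from 2015-06-18 to 2016-03-06, the deadline is extended by 262 days to 2018-05-01.
The period was tolled for 243 days by the plaintiff's legal incapacity (2018-02-05 to 2018-10-06), pushing the deadline to 2018-12-30.
No stated provision tolls the period for a criminal prosecution, so the interval from 2013-08-31 to 2014-03-25 has no effect on the deadline.
Filing on 2018-11-12 beat the 2018-12-30 deadline — the action is timely.

TIMELY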